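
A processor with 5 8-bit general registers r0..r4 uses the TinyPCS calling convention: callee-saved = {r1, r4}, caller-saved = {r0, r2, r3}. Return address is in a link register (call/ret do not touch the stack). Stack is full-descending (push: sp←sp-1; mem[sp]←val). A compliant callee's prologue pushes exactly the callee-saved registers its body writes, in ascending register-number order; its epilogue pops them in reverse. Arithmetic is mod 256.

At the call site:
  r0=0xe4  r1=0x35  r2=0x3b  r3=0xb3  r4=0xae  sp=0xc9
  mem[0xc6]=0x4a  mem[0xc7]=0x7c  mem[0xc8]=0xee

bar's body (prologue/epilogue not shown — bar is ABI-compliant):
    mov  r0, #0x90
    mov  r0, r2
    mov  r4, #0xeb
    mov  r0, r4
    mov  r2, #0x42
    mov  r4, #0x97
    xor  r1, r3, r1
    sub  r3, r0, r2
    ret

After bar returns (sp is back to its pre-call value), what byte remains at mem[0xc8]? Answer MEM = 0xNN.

MEM = 0x35

prologue: push r1 -> mem[0xc8]=0x35, sp=0xc8
prologue: push r4 -> mem[0xc7]=0xae, sp=0xc7
body[0] mov  r0, #0x90 -> r0=0x90
body[1] mov  r0, r2 -> r0=0x3b
body[2] mov  r4, #0xeb -> r4=0xeb
body[3] mov  r0, r4 -> r0=0xeb
body[4] mov  r2, #0x42 -> r2=0x42
body[5] mov  r4, #0x97 -> r4=0x97
body[6] xor  r1, r3, r1 -> r1=0x86
body[7] sub  r3, r0, r2 -> r3=0xa9
epilogue: pop r4=0xae, sp=0xc8
epilogue: pop r1=0x35, sp=0xc9
prologue pushed ['r1', 'r4'] at ['0xc8', '0xc7']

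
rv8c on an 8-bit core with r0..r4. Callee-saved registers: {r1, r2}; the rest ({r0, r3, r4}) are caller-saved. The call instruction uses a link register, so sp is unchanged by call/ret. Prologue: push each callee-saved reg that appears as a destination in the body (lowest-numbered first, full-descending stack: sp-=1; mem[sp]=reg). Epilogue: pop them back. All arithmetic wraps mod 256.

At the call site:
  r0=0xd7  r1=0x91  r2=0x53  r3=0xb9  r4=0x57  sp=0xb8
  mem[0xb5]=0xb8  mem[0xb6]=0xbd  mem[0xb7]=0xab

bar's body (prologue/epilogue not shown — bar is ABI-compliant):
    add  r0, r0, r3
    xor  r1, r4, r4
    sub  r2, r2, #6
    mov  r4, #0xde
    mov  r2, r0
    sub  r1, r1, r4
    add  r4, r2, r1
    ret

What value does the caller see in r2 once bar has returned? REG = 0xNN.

prologue: push r1 -> mem[0xb7]=0x91, sp=0xb7
prologue: push r2 -> mem[0xb6]=0x53, sp=0xb6
body[0] add  r0, r0, r3 -> r0=0x90
body[1] xor  r1, r4, r4 -> r1=0x00
body[2] sub  r2, r2, #6 -> r2=0x4d
body[3] mov  r4, #0xde -> r4=0xde
body[4] mov  r2, r0 -> r2=0x90
body[5] sub  r1, r1, r4 -> r1=0x22
body[6] add  r4, r2, r1 -> r4=0xb2
epilogue: pop r2=0x53, sp=0xb7
epilogue: pop r1=0x91, sp=0xb8
r2 is callee-saved -> restored

REG = 0x53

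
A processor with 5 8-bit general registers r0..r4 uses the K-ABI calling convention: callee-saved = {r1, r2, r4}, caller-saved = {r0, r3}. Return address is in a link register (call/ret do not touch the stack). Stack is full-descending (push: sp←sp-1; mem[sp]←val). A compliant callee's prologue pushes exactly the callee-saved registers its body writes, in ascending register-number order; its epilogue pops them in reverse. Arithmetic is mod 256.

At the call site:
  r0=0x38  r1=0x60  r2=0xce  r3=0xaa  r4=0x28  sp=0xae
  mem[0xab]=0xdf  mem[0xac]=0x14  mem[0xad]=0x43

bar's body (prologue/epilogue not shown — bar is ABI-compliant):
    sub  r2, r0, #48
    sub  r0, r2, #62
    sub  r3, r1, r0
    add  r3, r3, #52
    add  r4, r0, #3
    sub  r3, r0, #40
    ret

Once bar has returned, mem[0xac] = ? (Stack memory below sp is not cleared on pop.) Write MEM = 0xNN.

MEM = 0x28

prologue: push r2 -> mem[0xad]=0xce, sp=0xad
prologue: push r4 -> mem[0xac]=0x28, sp=0xac
body[0] sub  r2, r0, #48 -> r2=0x08
body[1] sub  r0, r2, #62 -> r0=0xca
body[2] sub  r3, r1, r0 -> r3=0x96
body[3] add  r3, r3, #52 -> r3=0xca
body[4] add  r4, r0, #3 -> r4=0xcd
body[5] sub  r3, r0, #40 -> r3=0xa2
epilogue: pop r4=0x28, sp=0xad
epilogue: pop r2=0xce, sp=0xae
prologue pushed ['r2', 'r4'] at ['0xad', '0xac']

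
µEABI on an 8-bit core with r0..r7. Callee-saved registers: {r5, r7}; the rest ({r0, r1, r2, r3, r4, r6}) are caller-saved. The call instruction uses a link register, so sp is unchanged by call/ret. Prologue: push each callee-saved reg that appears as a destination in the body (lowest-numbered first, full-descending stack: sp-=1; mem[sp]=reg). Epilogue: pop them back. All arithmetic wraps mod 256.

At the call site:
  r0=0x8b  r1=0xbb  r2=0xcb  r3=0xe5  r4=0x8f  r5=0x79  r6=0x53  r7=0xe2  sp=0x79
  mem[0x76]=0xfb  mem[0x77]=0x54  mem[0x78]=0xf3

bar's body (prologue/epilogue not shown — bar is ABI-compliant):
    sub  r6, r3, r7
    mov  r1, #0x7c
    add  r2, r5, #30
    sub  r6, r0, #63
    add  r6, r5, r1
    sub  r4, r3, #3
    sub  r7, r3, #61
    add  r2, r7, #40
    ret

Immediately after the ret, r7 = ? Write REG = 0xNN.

REG = 0xe2

prologue: push r7 → mem[0x78]=0xe2, sp=0x78
body[0] sub  r6, r3, r7 → r6=0x03
body[1] mov  r1, #0x7c → r1=0x7c
body[2] add  r2, r5, #30 → r2=0x97
body[3] sub  r6, r0, #63 → r6=0x4c
body[4] add  r6, r5, r1 → r6=0xf5
body[5] sub  r4, r3, #3 → r4=0xe2
body[6] sub  r7, r3, #61 → r7=0xa8
body[7] add  r2, r7, #40 → r2=0xd0
epilogue: pop r7=0xe2, sp=0x79
r7 is callee-saved → restored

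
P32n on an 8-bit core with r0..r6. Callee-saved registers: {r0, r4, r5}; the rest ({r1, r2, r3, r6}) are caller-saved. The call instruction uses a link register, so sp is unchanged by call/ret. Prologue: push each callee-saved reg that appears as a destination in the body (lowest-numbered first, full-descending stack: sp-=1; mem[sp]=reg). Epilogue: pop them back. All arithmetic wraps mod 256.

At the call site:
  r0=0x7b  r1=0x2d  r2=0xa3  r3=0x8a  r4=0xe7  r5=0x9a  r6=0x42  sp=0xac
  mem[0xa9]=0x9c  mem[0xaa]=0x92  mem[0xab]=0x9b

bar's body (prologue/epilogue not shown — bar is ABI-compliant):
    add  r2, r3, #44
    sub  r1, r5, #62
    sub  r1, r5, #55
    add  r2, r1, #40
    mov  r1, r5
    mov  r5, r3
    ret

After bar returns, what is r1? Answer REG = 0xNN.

REG = 0x9a

prologue: push r5 -> mem[0xab]=0x9a, sp=0xab
body[0] add  r2, r3, #44 -> r2=0xb6
body[1] sub  r1, r5, #62 -> r1=0x5c
body[2] sub  r1, r5, #55 -> r1=0x63
body[3] add  r2, r1, #40 -> r2=0x8b
body[4] mov  r1, r5 -> r1=0x9a
body[5] mov  r5, r3 -> r5=0x8a
epilogue: pop r5=0x9a, sp=0xac
r1 is caller-saved -> body value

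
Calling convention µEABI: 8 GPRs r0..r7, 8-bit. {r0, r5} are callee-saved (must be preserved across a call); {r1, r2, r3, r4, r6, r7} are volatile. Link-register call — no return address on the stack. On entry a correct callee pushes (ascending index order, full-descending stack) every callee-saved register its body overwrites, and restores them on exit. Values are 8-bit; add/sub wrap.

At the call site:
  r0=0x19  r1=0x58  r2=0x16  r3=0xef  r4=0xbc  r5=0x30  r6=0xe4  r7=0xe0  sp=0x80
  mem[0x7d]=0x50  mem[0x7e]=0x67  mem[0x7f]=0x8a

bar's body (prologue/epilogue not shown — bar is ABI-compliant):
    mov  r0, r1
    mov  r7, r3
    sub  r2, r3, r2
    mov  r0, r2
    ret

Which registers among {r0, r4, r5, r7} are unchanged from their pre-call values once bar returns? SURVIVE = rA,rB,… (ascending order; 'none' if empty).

SURVIVE = r0,r4,r5

prologue: push r0 -> mem[0x7f]=0x19, sp=0x7f
body[0] mov  r0, r1 -> r0=0x58
body[1] mov  r7, r3 -> r7=0xef
body[2] sub  r2, r3, r2 -> r2=0xd9
body[3] mov  r0, r2 -> r0=0xd9
epilogue: pop r0=0x19, sp=0x80
r0: callee-saved, written=True
r4: caller-saved, written=False
r5: callee-saved, written=False
r7: caller-saved, written=True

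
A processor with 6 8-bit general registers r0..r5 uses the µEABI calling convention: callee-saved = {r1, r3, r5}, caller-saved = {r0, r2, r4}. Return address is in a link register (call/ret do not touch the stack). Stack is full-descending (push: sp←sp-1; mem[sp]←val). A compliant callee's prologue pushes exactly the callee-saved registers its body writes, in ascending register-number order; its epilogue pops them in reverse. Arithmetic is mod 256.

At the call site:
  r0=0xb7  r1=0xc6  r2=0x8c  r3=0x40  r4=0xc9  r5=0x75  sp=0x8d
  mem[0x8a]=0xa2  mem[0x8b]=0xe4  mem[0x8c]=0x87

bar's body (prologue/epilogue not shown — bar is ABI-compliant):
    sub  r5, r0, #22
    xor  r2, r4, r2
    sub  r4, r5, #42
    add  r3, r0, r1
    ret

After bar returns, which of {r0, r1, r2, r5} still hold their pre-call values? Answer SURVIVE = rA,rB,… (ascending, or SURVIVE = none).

prologue: push r3 → mem[0x8c]=0x40, sp=0x8c
prologue: push r5 → mem[0x8b]=0x75, sp=0x8b
body[0] sub  r5, r0, #22 → r5=0xa1
body[1] xor  r2, r4, r2 → r2=0x45
body[2] sub  r4, r5, #42 → r4=0x77
body[3] add  r3, r0, r1 → r3=0x7d
epilogue: pop r5=0x75, sp=0x8c
epilogue: pop r3=0x40, sp=0x8d
r0: caller-saved, written=False
r1: callee-saved, written=False
r2: caller-saved, written=True
r5: callee-saved, written=True

SURVIVE = r0,r1,r5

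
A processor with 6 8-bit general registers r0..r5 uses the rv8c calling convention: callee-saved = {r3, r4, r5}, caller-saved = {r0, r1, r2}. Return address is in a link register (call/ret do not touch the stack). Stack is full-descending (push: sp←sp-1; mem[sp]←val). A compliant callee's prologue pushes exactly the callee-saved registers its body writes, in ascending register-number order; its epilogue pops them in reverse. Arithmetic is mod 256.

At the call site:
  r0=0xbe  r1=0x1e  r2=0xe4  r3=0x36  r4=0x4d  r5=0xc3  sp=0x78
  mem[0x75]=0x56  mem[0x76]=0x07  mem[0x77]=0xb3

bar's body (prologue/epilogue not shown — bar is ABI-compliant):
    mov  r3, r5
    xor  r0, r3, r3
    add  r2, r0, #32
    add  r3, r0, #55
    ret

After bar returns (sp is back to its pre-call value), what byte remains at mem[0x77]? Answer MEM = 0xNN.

prologue: push r3 → mem[0x77]=0x36, sp=0x77
body[0] mov  r3, r5 → r3=0xc3
body[1] xor  r0, r3, r3 → r0=0x00
body[2] add  r2, r0, #32 → r2=0x20
body[3] add  r3, r0, #55 → r3=0x37
epilogue: pop r3=0x36, sp=0x78
prologue pushed ['r3'] at ['0x77']

MEM = 0x36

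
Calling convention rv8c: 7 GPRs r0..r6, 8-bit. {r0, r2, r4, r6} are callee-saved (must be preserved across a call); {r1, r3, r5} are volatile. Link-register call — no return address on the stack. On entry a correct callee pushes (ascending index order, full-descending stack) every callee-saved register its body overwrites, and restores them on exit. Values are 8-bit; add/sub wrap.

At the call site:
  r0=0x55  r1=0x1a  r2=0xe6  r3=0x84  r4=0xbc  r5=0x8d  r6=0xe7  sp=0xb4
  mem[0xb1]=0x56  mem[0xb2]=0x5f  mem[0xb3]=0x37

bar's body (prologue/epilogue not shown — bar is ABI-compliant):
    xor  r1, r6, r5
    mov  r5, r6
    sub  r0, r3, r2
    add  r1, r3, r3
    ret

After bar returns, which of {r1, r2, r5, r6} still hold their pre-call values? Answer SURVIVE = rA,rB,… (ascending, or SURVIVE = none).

prologue: push r0 -> mem[0xb3]=0x55, sp=0xb3
body[0] xor  r1, r6, r5 -> r1=0x6a
body[1] mov  r5, r6 -> r5=0xe7
body[2] sub  r0, r3, r2 -> r0=0x9e
body[3] add  r1, r3, r3 -> r1=0x08
epilogue: pop r0=0x55, sp=0xb4
r1: caller-saved, written=True
r2: callee-saved, written=False
r5: caller-saved, written=True
r6: callee-saved, written=False

SURVIVE = r2,r6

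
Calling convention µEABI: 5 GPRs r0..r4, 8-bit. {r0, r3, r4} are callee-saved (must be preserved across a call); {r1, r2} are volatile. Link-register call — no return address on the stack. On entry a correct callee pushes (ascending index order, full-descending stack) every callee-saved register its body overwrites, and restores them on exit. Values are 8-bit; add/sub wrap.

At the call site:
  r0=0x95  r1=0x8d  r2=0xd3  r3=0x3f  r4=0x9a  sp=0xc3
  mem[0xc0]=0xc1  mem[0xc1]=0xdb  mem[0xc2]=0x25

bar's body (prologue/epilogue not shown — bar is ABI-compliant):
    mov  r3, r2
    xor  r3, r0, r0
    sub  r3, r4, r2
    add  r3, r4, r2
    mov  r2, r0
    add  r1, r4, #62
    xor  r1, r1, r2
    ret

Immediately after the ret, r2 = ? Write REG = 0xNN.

prologue: push r3 -> mem[0xc2]=0x3f, sp=0xc2
body[0] mov  r3, r2 -> r3=0xd3
body[1] xor  r3, r0, r0 -> r3=0x00
body[2] sub  r3, r4, r2 -> r3=0xc7
body[3] add  r3, r4, r2 -> r3=0x6d
body[4] mov  r2, r0 -> r2=0x95
body[5] add  r1, r4, #62 -> r1=0xd8
body[6] xor  r1, r1, r2 -> r1=0x4d
epilogue: pop r3=0x3f, sp=0xc3
r2 is caller-saved -> body value

REG = 0x95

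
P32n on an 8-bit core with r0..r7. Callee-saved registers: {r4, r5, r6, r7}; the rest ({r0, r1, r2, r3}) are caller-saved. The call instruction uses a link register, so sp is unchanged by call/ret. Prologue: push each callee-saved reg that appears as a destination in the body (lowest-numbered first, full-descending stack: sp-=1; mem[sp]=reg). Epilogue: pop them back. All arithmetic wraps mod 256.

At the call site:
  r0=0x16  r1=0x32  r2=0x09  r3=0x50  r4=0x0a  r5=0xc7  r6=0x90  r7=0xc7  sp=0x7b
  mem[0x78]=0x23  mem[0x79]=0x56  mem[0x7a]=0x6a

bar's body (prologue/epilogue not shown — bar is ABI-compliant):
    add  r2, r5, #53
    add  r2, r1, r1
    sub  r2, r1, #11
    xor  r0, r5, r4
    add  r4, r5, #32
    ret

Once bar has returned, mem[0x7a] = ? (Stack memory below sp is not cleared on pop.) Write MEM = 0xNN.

prologue: push r4 -> mem[0x7a]=0x0a, sp=0x7a
body[0] add  r2, r5, #53 -> r2=0xfc
body[1] add  r2, r1, r1 -> r2=0x64
body[2] sub  r2, r1, #11 -> r2=0x27
body[3] xor  r0, r5, r4 -> r0=0xcd
body[4] add  r4, r5, #32 -> r4=0xe7
epilogue: pop r4=0x0a, sp=0x7b
prologue pushed ['r4'] at ['0x7a']

MEM = 0x0a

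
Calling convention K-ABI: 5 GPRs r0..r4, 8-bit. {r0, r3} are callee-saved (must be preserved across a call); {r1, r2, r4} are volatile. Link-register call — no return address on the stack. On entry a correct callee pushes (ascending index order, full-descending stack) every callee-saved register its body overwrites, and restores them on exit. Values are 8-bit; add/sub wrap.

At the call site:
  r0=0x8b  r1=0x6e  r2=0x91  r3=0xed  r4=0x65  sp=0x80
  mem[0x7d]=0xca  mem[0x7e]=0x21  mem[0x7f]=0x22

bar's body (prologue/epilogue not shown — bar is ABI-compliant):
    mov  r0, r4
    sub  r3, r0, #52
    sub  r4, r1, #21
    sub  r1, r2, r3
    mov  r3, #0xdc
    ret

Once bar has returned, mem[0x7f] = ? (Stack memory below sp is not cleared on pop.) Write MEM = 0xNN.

MEM = 0x8b

prologue: push r0 → mem[0x7f]=0x8b, sp=0x7f
prologue: push r3 → mem[0x7e]=0xed, sp=0x7e
body[0] mov  r0, r4 → r0=0x65
body[1] sub  r3, r0, #52 → r3=0x31
body[2] sub  r4, r1, #21 → r4=0x59
body[3] sub  r1, r2, r3 → r1=0x60
body[4] mov  r3, #0xdc → r3=0xdc
epilogue: pop r3=0xed, sp=0x7f
epilogue: pop r0=0x8b, sp=0x80
prologue pushed ['r0', 'r3'] at ['0x7f', '0x7e']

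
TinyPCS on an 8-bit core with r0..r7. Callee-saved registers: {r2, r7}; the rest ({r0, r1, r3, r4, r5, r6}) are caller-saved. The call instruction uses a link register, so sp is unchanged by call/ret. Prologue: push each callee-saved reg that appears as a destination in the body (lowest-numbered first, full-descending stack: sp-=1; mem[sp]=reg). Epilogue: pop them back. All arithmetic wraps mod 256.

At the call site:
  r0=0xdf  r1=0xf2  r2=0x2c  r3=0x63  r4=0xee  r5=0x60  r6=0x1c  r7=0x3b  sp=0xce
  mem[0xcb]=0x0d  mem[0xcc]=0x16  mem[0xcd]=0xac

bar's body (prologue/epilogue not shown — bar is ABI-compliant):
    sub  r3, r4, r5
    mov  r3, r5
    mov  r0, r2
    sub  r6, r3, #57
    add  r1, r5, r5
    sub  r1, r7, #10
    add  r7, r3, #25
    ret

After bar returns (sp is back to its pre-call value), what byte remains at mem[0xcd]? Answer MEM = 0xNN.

MEM = 0x3b

prologue: push r7 → mem[0xcd]=0x3b, sp=0xcd
body[0] sub  r3, r4, r5 → r3=0x8e
body[1] mov  r3, r5 → r3=0x60
body[2] mov  r0, r2 → r0=0x2c
body[3] sub  r6, r3, #57 → r6=0x27
body[4] add  r1, r5, r5 → r1=0xc0
body[5] sub  r1, r7, #10 → r1=0x31
body[6] add  r7, r3, #25 → r7=0x79
epilogue: pop r7=0x3b, sp=0xce
prologue pushed ['r7'] at ['0xcd']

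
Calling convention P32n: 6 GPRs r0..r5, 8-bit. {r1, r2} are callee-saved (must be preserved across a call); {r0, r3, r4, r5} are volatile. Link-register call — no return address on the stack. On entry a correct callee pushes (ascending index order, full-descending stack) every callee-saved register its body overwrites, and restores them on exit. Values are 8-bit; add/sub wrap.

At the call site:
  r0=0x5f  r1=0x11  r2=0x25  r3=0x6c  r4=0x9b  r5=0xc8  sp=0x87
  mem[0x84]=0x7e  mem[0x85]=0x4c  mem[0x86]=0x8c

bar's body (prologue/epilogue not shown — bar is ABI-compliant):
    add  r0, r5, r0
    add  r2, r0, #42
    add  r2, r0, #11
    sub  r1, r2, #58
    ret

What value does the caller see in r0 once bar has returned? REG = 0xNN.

REG = 0x27

prologue: push r1 → mem[0x86]=0x11, sp=0x86
prologue: push r2 → mem[0x85]=0x25, sp=0x85
body[0] add  r0, r5, r0 → r0=0x27
body[1] add  r2, r0, #42 → r2=0x51
body[2] add  r2, r0, #11 → r2=0x32
body[3] sub  r1, r2, #58 → r1=0xf8
epilogue: pop r2=0x25, sp=0x86
epilogue: pop r1=0x11, sp=0x87
r0 is caller-saved → body value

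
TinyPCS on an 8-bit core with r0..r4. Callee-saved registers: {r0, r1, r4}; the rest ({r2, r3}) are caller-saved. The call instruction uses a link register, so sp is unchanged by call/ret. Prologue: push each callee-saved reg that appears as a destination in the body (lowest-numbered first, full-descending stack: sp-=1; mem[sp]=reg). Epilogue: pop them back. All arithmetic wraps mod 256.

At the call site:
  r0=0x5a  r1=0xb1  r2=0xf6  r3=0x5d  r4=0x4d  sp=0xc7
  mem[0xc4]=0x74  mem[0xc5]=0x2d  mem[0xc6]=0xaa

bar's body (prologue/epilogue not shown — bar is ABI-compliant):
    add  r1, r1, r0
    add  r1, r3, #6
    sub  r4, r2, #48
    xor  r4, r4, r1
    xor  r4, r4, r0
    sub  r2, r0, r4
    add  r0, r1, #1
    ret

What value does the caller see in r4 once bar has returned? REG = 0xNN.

prologue: push r0 → mem[0xc6]=0x5a, sp=0xc6
prologue: push r1 → mem[0xc5]=0xb1, sp=0xc5
prologue: push r4 → mem[0xc4]=0x4d, sp=0xc4
body[0] add  r1, r1, r0 → r1=0x0b
body[1] add  r1, r3, #6 → r1=0x63
body[2] sub  r4, r2, #48 → r4=0xc6
body[3] xor  r4, r4, r1 → r4=0xa5
body[4] xor  r4, r4, r0 → r4=0xff
body[5] sub  r2, r0, r4 → r2=0x5b
body[6] add  r0, r1, #1 → r0=0x64
epilogue: pop r4=0x4d, sp=0xc5
epilogue: pop r1=0xb1, sp=0xc6
epilogue: pop r0=0x5a, sp=0xc7
r4 is callee-saved → restored

REG = 0x4d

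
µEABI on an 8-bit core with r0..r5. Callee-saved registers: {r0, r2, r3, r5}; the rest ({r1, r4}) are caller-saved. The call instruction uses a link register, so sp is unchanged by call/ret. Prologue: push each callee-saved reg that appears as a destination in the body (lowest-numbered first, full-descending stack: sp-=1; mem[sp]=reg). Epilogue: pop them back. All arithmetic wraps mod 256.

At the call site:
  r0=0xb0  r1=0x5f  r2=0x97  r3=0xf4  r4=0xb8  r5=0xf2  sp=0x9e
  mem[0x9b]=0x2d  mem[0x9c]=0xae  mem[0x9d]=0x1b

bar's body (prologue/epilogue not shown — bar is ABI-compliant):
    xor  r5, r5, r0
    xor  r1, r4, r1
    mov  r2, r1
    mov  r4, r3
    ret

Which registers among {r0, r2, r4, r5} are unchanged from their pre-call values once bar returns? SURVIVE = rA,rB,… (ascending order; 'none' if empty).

prologue: push r2 -> mem[0x9d]=0x97, sp=0x9d
prologue: push r5 -> mem[0x9c]=0xf2, sp=0x9c
body[0] xor  r5, r5, r0 -> r5=0x42
body[1] xor  r1, r4, r1 -> r1=0xe7
body[2] mov  r2, r1 -> r2=0xe7
body[3] mov  r4, r3 -> r4=0xf4
epilogue: pop r5=0xf2, sp=0x9d
epilogue: pop r2=0x97, sp=0x9e
r0: callee-saved, written=False
r2: callee-saved, written=True
r4: caller-saved, written=True
r5: callee-saved, written=True

SURVIVE = r0,r2,r5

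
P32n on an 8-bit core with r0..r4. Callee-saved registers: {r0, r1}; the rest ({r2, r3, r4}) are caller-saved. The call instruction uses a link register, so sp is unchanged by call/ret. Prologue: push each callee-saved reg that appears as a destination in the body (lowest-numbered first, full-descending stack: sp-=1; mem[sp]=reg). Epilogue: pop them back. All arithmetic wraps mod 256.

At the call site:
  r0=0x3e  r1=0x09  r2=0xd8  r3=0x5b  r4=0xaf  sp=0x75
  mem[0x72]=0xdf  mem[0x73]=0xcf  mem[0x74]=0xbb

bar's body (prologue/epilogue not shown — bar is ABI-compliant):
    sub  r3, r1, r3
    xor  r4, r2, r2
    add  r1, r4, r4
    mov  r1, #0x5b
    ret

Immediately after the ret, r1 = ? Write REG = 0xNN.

REG = 0x09

prologue: push r1 -> mem[0x74]=0x09, sp=0x74
body[0] sub  r3, r1, r3 -> r3=0xae
body[1] xor  r4, r2, r2 -> r4=0x00
body[2] add  r1, r4, r4 -> r1=0x00
body[3] mov  r1, #0x5b -> r1=0x5b
epilogue: pop r1=0x09, sp=0x75
r1 is callee-saved -> restored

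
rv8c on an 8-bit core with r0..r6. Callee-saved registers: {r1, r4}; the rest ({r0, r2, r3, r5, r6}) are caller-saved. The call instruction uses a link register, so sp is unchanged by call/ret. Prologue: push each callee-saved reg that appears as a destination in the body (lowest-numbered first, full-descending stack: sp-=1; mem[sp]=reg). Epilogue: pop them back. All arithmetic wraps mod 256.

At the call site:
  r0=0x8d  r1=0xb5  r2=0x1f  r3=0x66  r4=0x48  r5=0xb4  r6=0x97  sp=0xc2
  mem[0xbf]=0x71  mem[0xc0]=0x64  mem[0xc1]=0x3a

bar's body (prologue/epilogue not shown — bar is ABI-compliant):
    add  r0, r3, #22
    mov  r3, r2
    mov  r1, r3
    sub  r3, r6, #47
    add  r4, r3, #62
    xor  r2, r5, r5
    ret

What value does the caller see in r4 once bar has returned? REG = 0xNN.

REG = 0x48

prologue: push r1 → mem[0xc1]=0xb5, sp=0xc1
prologue: push r4 → mem[0xc0]=0x48, sp=0xc0
body[0] add  r0, r3, #22 → r0=0x7c
body[1] mov  r3, r2 → r3=0x1f
body[2] mov  r1, r3 → r1=0x1f
body[3] sub  r3, r6, #47 → r3=0x68
body[4] add  r4, r3, #62 → r4=0xa6
body[5] xor  r2, r5, r5 → r2=0x00
epilogue: pop r4=0x48, sp=0xc1
epilogue: pop r1=0xb5, sp=0xc2
r4 is callee-saved → restored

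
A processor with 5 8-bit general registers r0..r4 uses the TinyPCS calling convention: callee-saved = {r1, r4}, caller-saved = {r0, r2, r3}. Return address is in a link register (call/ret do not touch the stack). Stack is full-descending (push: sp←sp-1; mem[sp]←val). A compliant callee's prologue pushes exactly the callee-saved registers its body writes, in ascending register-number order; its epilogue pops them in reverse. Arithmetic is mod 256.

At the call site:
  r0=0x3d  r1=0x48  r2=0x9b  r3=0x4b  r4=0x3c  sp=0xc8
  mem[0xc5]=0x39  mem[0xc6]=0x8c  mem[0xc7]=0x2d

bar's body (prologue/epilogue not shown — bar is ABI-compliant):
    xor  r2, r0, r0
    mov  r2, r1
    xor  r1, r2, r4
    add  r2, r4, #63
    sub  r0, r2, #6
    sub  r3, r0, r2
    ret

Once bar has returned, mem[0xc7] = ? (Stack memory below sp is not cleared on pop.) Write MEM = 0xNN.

prologue: push r1 -> mem[0xc7]=0x48, sp=0xc7
body[0] xor  r2, r0, r0 -> r2=0x00
body[1] mov  r2, r1 -> r2=0x48
body[2] xor  r1, r2, r4 -> r1=0x74
body[3] add  r2, r4, #63 -> r2=0x7b
body[4] sub  r0, r2, #6 -> r0=0x75
body[5] sub  r3, r0, r2 -> r3=0xfa
epilogue: pop r1=0x48, sp=0xc8
prologue pushed ['r1'] at ['0xc7']

MEM = 0x48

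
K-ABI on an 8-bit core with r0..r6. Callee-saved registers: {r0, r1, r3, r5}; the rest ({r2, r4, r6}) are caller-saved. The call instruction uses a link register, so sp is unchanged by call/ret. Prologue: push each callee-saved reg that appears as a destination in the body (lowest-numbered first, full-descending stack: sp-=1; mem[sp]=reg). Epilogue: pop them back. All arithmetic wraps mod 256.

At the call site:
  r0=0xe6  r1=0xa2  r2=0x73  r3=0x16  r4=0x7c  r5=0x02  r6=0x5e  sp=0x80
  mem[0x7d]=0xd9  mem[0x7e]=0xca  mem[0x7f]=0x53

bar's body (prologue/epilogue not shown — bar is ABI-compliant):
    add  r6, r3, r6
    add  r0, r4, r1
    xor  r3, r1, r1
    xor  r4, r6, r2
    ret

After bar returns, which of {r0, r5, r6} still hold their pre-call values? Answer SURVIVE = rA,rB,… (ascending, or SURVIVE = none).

SURVIVE = r0,r5

prologue: push r0 → mem[0x7f]=0xe6, sp=0x7f
prologue: push r3 → mem[0x7e]=0x16, sp=0x7e
body[0] add  r6, r3, r6 → r6=0x74
body[1] add  r0, r4, r1 → r0=0x1e
body[2] xor  r3, r1, r1 → r3=0x00
body[3] xor  r4, r6, r2 → r4=0x07
epilogue: pop r3=0x16, sp=0x7f
epilogue: pop r0=0xe6, sp=0x80
r0: callee-saved, written=True
r5: callee-saved, written=False
r6: caller-saved, written=True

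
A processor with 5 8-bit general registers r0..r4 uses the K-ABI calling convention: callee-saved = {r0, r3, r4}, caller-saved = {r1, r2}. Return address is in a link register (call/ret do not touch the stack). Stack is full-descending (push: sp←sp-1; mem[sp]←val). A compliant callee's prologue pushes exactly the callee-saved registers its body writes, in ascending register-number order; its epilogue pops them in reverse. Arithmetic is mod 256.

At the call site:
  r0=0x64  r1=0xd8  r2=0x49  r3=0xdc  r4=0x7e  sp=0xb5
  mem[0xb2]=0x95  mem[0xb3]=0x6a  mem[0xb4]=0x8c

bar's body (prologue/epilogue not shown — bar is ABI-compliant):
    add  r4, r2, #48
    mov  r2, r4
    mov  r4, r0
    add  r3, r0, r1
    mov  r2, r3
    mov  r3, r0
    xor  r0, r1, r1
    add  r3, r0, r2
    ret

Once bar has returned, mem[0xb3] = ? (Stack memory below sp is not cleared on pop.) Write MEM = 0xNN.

prologue: push r0 → mem[0xb4]=0x64, sp=0xb4
prologue: push r3 → mem[0xb3]=0xdc, sp=0xb3
prologue: push r4 → mem[0xb2]=0x7e, sp=0xb2
body[0] add  r4, r2, #48 → r4=0x79
body[1] mov  r2, r4 → r2=0x79
body[2] mov  r4, r0 → r4=0x64
body[3] add  r3, r0, r1 → r3=0x3c
body[4] mov  r2, r3 → r2=0x3c
body[5] mov  r3, r0 → r3=0x64
body[6] xor  r0, r1, r1 → r0=0x00
body[7] add  r3, r0, r2 → r3=0x3c
epilogue: pop r4=0x7e, sp=0xb3
epilogue: pop r3=0xdc, sp=0xb4
epilogue: pop r0=0x64, sp=0xb5
prologue pushed ['r0', 'r3', 'r4'] at ['0xb4', '0xb3', '0xb2']

MEM = 0xdc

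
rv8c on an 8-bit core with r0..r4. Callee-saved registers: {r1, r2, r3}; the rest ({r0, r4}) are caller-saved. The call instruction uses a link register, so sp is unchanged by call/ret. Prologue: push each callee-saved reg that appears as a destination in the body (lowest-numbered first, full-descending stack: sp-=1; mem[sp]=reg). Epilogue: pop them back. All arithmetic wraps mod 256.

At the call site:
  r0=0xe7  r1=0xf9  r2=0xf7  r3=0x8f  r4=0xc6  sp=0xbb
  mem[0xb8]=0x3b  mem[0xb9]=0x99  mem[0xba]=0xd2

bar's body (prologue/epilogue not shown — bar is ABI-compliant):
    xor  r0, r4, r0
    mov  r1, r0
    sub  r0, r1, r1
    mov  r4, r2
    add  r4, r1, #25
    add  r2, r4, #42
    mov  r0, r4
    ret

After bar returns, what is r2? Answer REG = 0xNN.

REG = 0xf7

prologue: push r1 -> mem[0xba]=0xf9, sp=0xba
prologue: push r2 -> mem[0xb9]=0xf7, sp=0xb9
body[0] xor  r0, r4, r0 -> r0=0x21
body[1] mov  r1, r0 -> r1=0x21
body[2] sub  r0, r1, r1 -> r0=0x00
body[3] mov  r4, r2 -> r4=0xf7
body[4] add  r4, r1, #25 -> r4=0x3a
body[5] add  r2, r4, #42 -> r2=0x64
body[6] mov  r0, r4 -> r0=0x3a
epilogue: pop r2=0xf7, sp=0xba
epilogue: pop r1=0xf9, sp=0xbb
r2 is callee-saved -> restored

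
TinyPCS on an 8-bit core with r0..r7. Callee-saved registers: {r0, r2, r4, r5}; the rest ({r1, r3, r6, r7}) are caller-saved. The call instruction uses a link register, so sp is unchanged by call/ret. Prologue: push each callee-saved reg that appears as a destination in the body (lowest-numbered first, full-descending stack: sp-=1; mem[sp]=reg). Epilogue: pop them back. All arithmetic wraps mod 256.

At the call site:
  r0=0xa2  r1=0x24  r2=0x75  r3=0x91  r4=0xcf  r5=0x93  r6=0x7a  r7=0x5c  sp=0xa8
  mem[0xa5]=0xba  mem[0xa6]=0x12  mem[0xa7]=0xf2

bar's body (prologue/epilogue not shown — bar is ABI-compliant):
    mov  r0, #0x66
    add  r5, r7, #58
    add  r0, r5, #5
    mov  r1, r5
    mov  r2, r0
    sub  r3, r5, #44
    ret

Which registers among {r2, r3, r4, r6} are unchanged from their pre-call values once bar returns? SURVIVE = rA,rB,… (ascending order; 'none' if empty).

prologue: push r0 → mem[0xa7]=0xa2, sp=0xa7
prologue: push r2 → mem[0xa6]=0x75, sp=0xa6
prologue: push r5 → mem[0xa5]=0x93, sp=0xa5
body[0] mov  r0, #0x66 → r0=0x66
body[1] add  r5, r7, #58 → r5=0x96
body[2] add  r0, r5, #5 → r0=0x9b
body[3] mov  r1, r5 → r1=0x96
body[4] mov  r2, r0 → r2=0x9b
body[5] sub  r3, r5, #44 → r3=0x6a
epilogue: pop r5=0x93, sp=0xa6
epilogue: pop r2=0x75, sp=0xa7
epilogue: pop r0=0xa2, sp=0xa8
r2: callee-saved, written=True
r3: caller-saved, written=True
r4: callee-saved, written=False
r6: caller-saved, written=False

SURVIVE = r2,r4,r6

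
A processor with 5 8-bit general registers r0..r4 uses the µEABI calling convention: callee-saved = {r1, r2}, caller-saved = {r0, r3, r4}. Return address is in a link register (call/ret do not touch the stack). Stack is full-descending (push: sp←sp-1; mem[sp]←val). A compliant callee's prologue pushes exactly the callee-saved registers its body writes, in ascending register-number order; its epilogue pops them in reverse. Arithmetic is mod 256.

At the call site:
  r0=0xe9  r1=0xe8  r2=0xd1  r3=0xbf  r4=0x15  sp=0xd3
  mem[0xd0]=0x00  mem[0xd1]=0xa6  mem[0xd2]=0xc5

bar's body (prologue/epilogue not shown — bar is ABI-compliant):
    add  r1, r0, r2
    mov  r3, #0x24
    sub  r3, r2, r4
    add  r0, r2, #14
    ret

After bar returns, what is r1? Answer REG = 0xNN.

REG = 0xe8

prologue: push r1 -> mem[0xd2]=0xe8, sp=0xd2
body[0] add  r1, r0, r2 -> r1=0xba
body[1] mov  r3, #0x24 -> r3=0x24
body[2] sub  r3, r2, r4 -> r3=0xbc
body[3] add  r0, r2, #14 -> r0=0xdf
epilogue: pop r1=0xe8, sp=0xd3
r1 is callee-saved -> restored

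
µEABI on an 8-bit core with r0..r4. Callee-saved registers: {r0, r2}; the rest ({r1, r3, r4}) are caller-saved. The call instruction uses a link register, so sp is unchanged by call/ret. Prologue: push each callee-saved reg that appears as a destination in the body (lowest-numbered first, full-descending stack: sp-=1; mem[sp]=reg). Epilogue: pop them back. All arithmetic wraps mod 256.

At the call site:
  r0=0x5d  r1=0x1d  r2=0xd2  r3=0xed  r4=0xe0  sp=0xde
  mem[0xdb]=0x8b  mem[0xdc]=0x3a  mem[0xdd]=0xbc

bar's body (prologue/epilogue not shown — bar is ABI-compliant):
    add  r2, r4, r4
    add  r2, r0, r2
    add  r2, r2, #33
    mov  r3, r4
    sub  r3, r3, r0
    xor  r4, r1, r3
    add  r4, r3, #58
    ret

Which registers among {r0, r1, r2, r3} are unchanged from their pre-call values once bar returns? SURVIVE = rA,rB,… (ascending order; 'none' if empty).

SURVIVE = r0,r1,r2

prologue: push r2 → mem[0xdd]=0xd2, sp=0xdd
body[0] add  r2, r4, r4 → r2=0xc0
body[1] add  r2, r0, r2 → r2=0x1d
body[2] add  r2, r2, #33 → r2=0x3e
body[3] mov  r3, r4 → r3=0xe0
body[4] sub  r3, r3, r0 → r3=0x83
body[5] xor  r4, r1, r3 → r4=0x9e
body[6] add  r4, r3, #58 → r4=0xbd
epilogue: pop r2=0xd2, sp=0xde
r0: callee-saved, written=False
r1: caller-saved, written=False
r2: callee-saved, written=True
r3: caller-saved, written=True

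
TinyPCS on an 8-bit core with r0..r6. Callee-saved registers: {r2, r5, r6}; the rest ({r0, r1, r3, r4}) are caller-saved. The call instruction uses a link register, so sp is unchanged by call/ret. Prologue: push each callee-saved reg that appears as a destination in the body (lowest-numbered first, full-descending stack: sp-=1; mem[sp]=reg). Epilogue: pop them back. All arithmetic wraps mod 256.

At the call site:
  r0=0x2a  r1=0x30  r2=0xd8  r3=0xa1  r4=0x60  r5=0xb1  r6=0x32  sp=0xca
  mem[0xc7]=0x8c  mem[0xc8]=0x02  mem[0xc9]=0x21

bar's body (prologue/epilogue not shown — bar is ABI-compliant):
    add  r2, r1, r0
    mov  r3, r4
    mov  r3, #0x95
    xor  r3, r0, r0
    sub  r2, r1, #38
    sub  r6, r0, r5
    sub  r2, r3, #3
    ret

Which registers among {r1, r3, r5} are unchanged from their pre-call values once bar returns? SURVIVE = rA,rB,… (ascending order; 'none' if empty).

prologue: push r2 → mem[0xc9]=0xd8, sp=0xc9
prologue: push r6 → mem[0xc8]=0x32, sp=0xc8
body[0] add  r2, r1, r0 → r2=0x5a
body[1] mov  r3, r4 → r3=0x60
body[2] mov  r3, #0x95 → r3=0x95
body[3] xor  r3, r0, r0 → r3=0x00
body[4] sub  r2, r1, #38 → r2=0x0a
body[5] sub  r6, r0, r5 → r6=0x79
body[6] sub  r2, r3, #3 → r2=0xfd
epilogue: pop r6=0x32, sp=0xc9
epilogue: pop r2=0xd8, sp=0xca
r1: caller-saved, written=False
r3: caller-saved, written=True
r5: callee-saved, written=False

SURVIVE = r1,r5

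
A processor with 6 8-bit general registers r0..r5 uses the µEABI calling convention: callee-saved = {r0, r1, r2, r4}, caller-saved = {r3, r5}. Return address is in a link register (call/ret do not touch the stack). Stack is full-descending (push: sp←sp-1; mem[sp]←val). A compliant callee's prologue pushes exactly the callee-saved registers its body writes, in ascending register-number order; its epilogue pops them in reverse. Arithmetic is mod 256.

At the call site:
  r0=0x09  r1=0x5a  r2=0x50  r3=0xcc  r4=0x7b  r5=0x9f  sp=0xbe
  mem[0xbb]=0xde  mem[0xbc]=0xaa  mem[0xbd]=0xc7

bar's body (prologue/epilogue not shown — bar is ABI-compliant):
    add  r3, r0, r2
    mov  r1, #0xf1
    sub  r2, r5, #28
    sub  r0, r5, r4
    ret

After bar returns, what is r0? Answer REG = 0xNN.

REG = 0x09

prologue: push r0 -> mem[0xbd]=0x09, sp=0xbd
prologue: push r1 -> mem[0xbc]=0x5a, sp=0xbc
prologue: push r2 -> mem[0xbb]=0x50, sp=0xbb
body[0] add  r3, r0, r2 -> r3=0x59
body[1] mov  r1, #0xf1 -> r1=0xf1
body[2] sub  r2, r5, #28 -> r2=0x83
body[3] sub  r0, r5, r4 -> r0=0x24
epilogue: pop r2=0x50, sp=0xbc
epilogue: pop r1=0x5a, sp=0xbd
epilogue: pop r0=0x09, sp=0xbe
r0 is callee-saved -> restored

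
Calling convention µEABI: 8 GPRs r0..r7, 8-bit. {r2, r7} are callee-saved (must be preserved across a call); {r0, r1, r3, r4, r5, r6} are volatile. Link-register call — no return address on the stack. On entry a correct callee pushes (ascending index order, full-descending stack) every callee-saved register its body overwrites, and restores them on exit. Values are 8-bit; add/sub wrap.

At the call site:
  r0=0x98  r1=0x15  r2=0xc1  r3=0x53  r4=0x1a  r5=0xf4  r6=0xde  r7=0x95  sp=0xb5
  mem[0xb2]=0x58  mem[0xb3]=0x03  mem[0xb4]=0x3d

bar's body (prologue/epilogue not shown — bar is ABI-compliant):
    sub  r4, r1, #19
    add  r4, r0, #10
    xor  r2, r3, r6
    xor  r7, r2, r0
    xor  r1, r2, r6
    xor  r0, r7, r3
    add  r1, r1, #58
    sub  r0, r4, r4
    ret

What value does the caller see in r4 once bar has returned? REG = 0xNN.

REG = 0xa2

prologue: push r2 → mem[0xb4]=0xc1, sp=0xb4
prologue: push r7 → mem[0xb3]=0x95, sp=0xb3
body[0] sub  r4, r1, #19 → r4=0x02
body[1] add  r4, r0, #10 → r4=0xa2
body[2] xor  r2, r3, r6 → r2=0x8d
body[3] xor  r7, r2, r0 → r7=0x15
body[4] xor  r1, r2, r6 → r1=0x53
body[5] xor  r0, r7, r3 → r0=0x46
body[6] add  r1, r1, #58 → r1=0x8d
body[7] sub  r0, r4, r4 → r0=0x00
epilogue: pop r7=0x95, sp=0xb4
epilogue: pop r2=0xc1, sp=0xb5
r4 is caller-saved → body value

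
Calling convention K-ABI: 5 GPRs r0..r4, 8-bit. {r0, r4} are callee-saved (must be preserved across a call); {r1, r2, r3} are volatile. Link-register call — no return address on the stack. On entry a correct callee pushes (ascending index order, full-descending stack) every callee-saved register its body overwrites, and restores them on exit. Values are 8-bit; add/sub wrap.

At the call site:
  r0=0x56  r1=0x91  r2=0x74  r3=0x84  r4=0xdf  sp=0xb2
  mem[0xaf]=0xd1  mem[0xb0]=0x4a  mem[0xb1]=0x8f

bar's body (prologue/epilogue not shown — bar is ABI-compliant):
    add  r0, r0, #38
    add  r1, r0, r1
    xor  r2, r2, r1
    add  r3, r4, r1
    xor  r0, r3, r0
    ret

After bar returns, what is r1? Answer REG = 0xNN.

REG = 0x0d

prologue: push r0 → mem[0xb1]=0x56, sp=0xb1
body[0] add  r0, r0, #38 → r0=0x7c
body[1] add  r1, r0, r1 → r1=0x0d
body[2] xor  r2, r2, r1 → r2=0x79
body[3] add  r3, r4, r1 → r3=0xec
body[4] xor  r0, r3, r0 → r0=0x90
epilogue: pop r0=0x56, sp=0xb2
r1 is caller-saved → body value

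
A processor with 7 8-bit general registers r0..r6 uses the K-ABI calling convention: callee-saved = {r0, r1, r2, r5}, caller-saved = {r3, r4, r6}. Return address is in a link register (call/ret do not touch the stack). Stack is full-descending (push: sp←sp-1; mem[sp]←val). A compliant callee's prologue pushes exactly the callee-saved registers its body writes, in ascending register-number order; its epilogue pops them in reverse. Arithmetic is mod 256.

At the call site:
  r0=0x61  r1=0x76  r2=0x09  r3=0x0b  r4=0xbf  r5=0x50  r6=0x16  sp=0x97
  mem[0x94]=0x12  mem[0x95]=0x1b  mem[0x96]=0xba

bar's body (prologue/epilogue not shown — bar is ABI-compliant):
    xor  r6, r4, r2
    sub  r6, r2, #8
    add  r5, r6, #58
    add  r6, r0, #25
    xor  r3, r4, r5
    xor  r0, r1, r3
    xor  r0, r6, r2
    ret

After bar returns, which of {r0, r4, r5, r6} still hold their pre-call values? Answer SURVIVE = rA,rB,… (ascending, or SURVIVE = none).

prologue: push r0 → mem[0x96]=0x61, sp=0x96
prologue: push r5 → mem[0x95]=0x50, sp=0x95
body[0] xor  r6, r4, r2 → r6=0xb6
body[1] sub  r6, r2, #8 → r6=0x01
body[2] add  r5, r6, #58 → r5=0x3b
body[3] add  r6, r0, #25 → r6=0x7a
body[4] xor  r3, r4, r5 → r3=0x84
body[5] xor  r0, r1, r3 → r0=0xf2
body[6] xor  r0, r6, r2 → r0=0x73
epilogue: pop r5=0x50, sp=0x96
epilogue: pop r0=0x61, sp=0x97
r0: callee-saved, written=True
r4: caller-saved, written=False
r5: callee-saved, written=True
r6: caller-saved, written=True

SURVIVE = r0,r4,r5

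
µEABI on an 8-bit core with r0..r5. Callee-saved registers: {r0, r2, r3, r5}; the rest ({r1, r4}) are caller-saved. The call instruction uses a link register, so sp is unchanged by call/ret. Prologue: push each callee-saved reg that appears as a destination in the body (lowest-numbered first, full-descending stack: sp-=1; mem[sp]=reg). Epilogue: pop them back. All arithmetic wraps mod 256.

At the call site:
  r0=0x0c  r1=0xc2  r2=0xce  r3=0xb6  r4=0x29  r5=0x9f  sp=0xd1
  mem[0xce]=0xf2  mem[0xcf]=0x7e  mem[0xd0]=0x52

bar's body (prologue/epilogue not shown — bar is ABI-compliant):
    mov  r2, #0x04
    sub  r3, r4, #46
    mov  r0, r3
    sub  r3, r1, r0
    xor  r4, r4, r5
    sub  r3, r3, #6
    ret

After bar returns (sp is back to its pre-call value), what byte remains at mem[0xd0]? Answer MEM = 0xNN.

MEM = 0x0c

prologue: push r0 → mem[0xd0]=0x0c, sp=0xd0
prologue: push r2 → mem[0xcf]=0xce, sp=0xcf
prologue: push r3 → mem[0xce]=0xb6, sp=0xce
body[0] mov  r2, #0x04 → r2=0x04
body[1] sub  r3, r4, #46 → r3=0xfb
body[2] mov  r0, r3 → r0=0xfb
body[3] sub  r3, r1, r0 → r3=0xc7
body[4] xor  r4, r4, r5 → r4=0xb6
body[5] sub  r3, r3, #6 → r3=0xc1
epilogue: pop r3=0xb6, sp=0xcf
epilogue: pop r2=0xce, sp=0xd0
epilogue: pop r0=0x0c, sp=0xd1
prologue pushed ['r0', 'r2', 'r3'] at ['0xd0', '0xcf', '0xce']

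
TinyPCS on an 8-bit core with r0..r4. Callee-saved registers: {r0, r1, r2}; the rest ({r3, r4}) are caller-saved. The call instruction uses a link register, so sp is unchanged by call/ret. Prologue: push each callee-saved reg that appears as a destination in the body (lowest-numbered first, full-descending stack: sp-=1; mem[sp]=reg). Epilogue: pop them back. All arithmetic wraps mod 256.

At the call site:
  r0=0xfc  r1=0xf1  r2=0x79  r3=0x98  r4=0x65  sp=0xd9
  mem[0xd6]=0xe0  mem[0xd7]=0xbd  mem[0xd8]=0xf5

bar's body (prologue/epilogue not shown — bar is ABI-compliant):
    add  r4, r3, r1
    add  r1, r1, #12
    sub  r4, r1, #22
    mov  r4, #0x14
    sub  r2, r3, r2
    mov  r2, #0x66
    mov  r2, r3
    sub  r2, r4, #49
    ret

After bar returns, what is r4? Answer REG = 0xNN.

REG = 0x14

prologue: push r1 → mem[0xd8]=0xf1, sp=0xd8
prologue: push r2 → mem[0xd7]=0x79, sp=0xd7
body[0] add  r4, r3, r1 → r4=0x89
body[1] add  r1, r1, #12 → r1=0xfd
body[2] sub  r4, r1, #22 → r4=0xe7
body[3] mov  r4, #0x14 → r4=0x14
body[4] sub  r2, r3, r2 → r2=0x1f
body[5] mov  r2, #0x66 → r2=0x66
body[6] mov  r2, r3 → r2=0x98
body[7] sub  r2, r4, #49 → r2=0xe3
epilogue: pop r2=0x79, sp=0xd8
epilogue: pop r1=0xf1, sp=0xd9
r4 is caller-saved → body value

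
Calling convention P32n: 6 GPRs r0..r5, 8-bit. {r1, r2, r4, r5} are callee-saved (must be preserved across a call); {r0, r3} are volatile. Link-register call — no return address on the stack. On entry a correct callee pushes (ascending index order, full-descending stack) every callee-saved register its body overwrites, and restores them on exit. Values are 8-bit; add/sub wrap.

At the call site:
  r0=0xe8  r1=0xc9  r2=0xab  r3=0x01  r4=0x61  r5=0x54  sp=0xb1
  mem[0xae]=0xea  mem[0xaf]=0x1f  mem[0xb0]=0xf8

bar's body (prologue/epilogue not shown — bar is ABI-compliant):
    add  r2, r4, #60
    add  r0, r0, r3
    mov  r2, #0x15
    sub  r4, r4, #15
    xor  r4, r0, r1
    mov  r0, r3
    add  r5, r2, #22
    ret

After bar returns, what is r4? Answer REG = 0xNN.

REG = 0x61

prologue: push r2 -> mem[0xb0]=0xab, sp=0xb0
prologue: push r4 -> mem[0xaf]=0x61, sp=0xaf
prologue: push r5 -> mem[0xae]=0x54, sp=0xae
body[0] add  r2, r4, #60 -> r2=0x9d
body[1] add  r0, r0, r3 -> r0=0xe9
body[2] mov  r2, #0x15 -> r2=0x15
body[3] sub  r4, r4, #15 -> r4=0x52
body[4] xor  r4, r0, r1 -> r4=0x20
body[5] mov  r0, r3 -> r0=0x01
body[6] add  r5, r2, #22 -> r5=0x2b
epilogue: pop r5=0x54, sp=0xaf
epilogue: pop r4=0x61, sp=0xb0
epilogue: pop r2=0xab, sp=0xb1
r4 is callee-saved -> restored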